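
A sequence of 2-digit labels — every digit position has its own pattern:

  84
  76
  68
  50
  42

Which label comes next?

First digit: 8, 7, 6, 5, 4 → 3 (−1 each step, mod 10).
Second digit: +2 each step, mod 10; 4, 6, 8, 0, 2 → 4.
So the next label is 34.

34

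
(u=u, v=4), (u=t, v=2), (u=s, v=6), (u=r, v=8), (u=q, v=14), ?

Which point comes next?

U: u, t, s, r, q → p (letters move back 1 place in the alphabet).
V — each term is the sum of the two before it: 4, 2, 6, 8, 14 → 22.
So the next point is (u=p, v=22).

(u=p, v=22)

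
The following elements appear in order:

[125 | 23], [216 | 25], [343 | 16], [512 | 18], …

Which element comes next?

[729 | 9]

First component — perfect cubes: 5³, 6³, 7³, …: 125, 216, 343, 512 → 729.
Second component: alternating steps +2, −9, +2, −9, …, so 23, 25, 16, 18 → 9.
So the next element is [729 | 9].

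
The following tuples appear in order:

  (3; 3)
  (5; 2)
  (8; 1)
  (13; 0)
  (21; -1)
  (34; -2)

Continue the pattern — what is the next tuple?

First value — each term is the sum of the two before it: 3, 5, 8, 13, 21, 34 → 55.
For the second value, −1 each step: 3, 2, 1, 0, -1, -2 → -3.
Putting it together: (55; -3).

(55; -3)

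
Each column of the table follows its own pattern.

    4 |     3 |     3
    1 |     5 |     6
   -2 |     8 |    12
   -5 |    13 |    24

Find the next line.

For the first component, −3 each step: 4, 1, -2, -5 → -8.
Second component: each term is the sum of the two before it, so 3, 5, 8, 13 → 21.
Third component: ×2 each step; 3, 6, 12, 24 → 48.
Putting it together: -8  21  48.

-8  21  48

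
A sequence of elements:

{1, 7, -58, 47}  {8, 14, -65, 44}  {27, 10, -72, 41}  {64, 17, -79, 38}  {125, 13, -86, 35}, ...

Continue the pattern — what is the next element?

First coordinate — perfect cubes: 1³, 2³, 3³, …: 1, 8, 27, 64, 125 → 216.
Second coordinate: 7, 14, 10, 17, 13 → 20 (alternating steps +7, −4, +7, −4, …).
Third coordinate: −7 each step, so -58, -65, -72, -79, -86 → -93.
Fourth coordinate goes 47, 44, 41, 38, 35 → 32 (−3 each step).
So the next element is {216, 20, -93, 32}.

{216, 20, -93, 32}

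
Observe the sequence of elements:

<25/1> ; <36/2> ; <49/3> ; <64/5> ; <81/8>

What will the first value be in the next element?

100

First value: perfect squares: 5², 6², 7², …; 25, 36, 49, 64, 81 → 100.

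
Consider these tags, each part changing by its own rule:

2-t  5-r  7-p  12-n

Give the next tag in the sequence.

First component: each term is the sum of the two before it, so 2, 5, 7, 12 → 19.
Letter goes t, r, p, n → l (letters move back 2 places in the alphabet).
Combining the parts gives 19-l.

19-l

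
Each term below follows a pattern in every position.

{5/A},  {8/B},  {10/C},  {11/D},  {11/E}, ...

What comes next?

{10/F}

First component — differences are 3, 2, 1, … (decreasing by 1 each time): 5, 8, 10, 11, 11 → 10.
Letter: letters move forward 1 place in the alphabet, so A, B, C, D, E → F.
Combining the parts gives {10/F}.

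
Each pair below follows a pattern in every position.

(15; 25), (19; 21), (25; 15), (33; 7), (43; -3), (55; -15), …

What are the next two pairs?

First component: 15, 19, 25, 33, 43, 55 → 69 → 85 (differences are 4, 6, 8, … (increasing by 2 each time)).
Second component: 25, 21, 15, 7, -3, -15 → -29 → -45 (together with the first component always sums to 40).
Putting the parts together: (69; -29) and then (85; -45).

(69; -29), (85; -45)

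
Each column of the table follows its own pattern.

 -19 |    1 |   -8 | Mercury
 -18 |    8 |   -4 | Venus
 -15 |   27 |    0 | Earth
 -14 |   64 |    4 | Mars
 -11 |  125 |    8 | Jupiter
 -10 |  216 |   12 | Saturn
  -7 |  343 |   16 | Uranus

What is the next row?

First component: -19, -18, -15, -14, -11, -10, -7 → -6 (alternating steps +1, +3, +1, +3, …).
Second component — perfect cubes: 1³, 2³, 3³, …: 1, 8, 27, 64, 125, 216, 343 → 512.
Third component goes -8, -4, 0, 4, 8, 12, 16 → 20 (+4 each step).
Planet: runs through the planets Mercury→Neptune; Mercury, Venus, Earth, Mars, Jupiter, Saturn, Uranus → Neptune.
So the next row is -6  512  20  Neptune.

-6  512  20  Neptune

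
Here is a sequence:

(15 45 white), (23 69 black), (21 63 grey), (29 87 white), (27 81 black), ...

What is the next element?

First slot: alternating steps +8, −2, +8, −2, …, so 15, 23, 21, 29, 27 → 35.
Second slot: always 3 × the first slot; 45, 69, 63, 87, 81 → 105.
Shade: white, black, grey, white, black → grey (repeats white → black → grey).
Putting it together: (35 105 grey).

(35 105 grey)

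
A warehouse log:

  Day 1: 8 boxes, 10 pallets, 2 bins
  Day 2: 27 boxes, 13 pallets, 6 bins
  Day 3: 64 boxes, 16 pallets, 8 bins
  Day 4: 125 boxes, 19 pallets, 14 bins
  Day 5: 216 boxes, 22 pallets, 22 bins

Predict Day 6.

Boxes: perfect cubes: 2³, 3³, 4³, …; 8, 27, 64, 125, 216 → 343.
Pallets: +3 each step, so 10, 13, 16, 19, 22 → 25.
For the bins, each term is the sum of the two before it: 2, 6, 8, 14, 22 → 36.
So the next line is 343 boxes, 25 pallets, 36 bins.

343 boxes, 25 pallets, 36 bins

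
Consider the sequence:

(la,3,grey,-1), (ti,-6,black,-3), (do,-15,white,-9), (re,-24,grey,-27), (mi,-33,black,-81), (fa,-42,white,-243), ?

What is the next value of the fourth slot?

-729

Fourth slot: -1, -3, -9, -27, -81, -243 → -729 (×3 each step).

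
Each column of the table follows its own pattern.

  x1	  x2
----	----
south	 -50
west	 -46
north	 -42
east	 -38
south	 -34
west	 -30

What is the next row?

Column x1: repeats south → west → north → east, so south, west, north, east, south, west → north.
Column x2: -50, -46, -42, -38, -34, -30 → -26 (+4 each step).
So the next row is north  -26.

north  -26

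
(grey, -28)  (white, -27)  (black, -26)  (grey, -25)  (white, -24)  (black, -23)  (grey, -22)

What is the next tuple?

Shade goes grey, white, black, grey, white, black, grey → white (repeats grey → white → black).
Second value: +1 each step, so -28, -27, -26, -25, -24, -23, -22 → -21.
Putting it together: (white, -21).

(white, -21)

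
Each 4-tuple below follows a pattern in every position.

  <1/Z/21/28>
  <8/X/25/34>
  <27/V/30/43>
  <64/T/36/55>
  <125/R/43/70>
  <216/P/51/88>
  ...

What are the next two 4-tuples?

First value: perfect cubes: 1³, 2³, 3³, …, so 1, 8, 27, 64, 125, 216 → 343 → 512.
Letter: letters move back 2 places in the alphabet, so Z, X, V, T, R, P → N → L.
Third value — differences are 4, 5, 6, … (increasing by 1 each time): 21, 25, 30, 36, 43, 51 → 60 → 70.
Fourth value goes 28, 34, 43, 55, 70, 88 → 109 → 133 (differences are 6, 9, 12, … (increasing by 3 each time)).
So the next two 4-tuples are <343/N/60/109> and <512/L/70/133>.

<343/N/60/109>, <512/L/70/133>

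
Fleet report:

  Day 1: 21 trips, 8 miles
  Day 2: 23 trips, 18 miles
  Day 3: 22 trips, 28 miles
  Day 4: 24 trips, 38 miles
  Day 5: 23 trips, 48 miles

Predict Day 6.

25 trips, 58 miles

For the trips, alternating steps +2, −1, +2, −1, …: 21, 23, 22, 24, 23 → 25.
Miles: +10 each step, so 8, 18, 28, 38, 48 → 58.
Combining the parts gives 25 trips, 58 miles.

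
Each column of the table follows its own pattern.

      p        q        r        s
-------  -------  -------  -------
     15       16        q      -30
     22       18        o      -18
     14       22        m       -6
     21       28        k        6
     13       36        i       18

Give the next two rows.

20  46  g  30; 12  58  e  42

Column p goes 15, 22, 14, 21, 13 → 20 → 12 (alternating steps +7, −8, +7, −8, …).
Column q: differences are 2, 4, 6, … (increasing by 2 each time); 16, 18, 22, 28, 36 → 46 → 58.
Column r goes q, o, m, k, i → g → e (letters move back 2 places in the alphabet).
Column s: +12 each step, so -30, -18, -6, 6, 18 → 30 → 42.
So the next two rows are 20  46  g  30 and 12  58  e  42.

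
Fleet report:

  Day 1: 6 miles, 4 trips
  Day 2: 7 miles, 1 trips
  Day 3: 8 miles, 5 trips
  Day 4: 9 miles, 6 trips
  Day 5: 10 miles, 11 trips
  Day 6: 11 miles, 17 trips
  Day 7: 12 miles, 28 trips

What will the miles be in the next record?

Miles: +1 each step; 6, 7, 8, 9, 10, 11, 12 → 13.

13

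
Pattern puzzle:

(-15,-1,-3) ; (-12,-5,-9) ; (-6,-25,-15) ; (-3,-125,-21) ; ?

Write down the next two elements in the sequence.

(3,-625,-27), (6,-3125,-33)

First coordinate — alternating steps +3, +6, +3, +6, …: -15, -12, -6, -3 → 3 → 6.
For the second coordinate, ×5 each step: -1, -5, -25, -125 → -625 → -3125.
Third coordinate: -3, -9, -15, -21 → -27 → -33 (−6 each step).
Putting the parts together: (3,-625,-27) and then (6,-3125,-33).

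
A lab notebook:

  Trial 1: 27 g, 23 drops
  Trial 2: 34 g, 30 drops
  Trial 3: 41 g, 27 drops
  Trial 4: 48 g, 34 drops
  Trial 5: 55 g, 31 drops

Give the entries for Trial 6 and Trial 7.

G: +7 each step, so 27, 34, 41, 48, 55 → 62 → 69.
Drops: alternating steps +7, −3, +7, −3, …; 23, 30, 27, 34, 31 → 38 → 35.
Putting the parts together: 62 g, 38 drops and then 69 g, 35 drops.

62 g, 38 drops; 69 g, 35 drops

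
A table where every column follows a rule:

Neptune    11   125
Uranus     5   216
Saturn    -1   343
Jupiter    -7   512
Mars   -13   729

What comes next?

Earth  -19  1000

Planet: Neptune, Uranus, Saturn, Jupiter, Mars → Earth (runs backward through the planets Mercury→Neptune).
Second component: −6 each step; 11, 5, -1, -7, -13 → -19.
Third component goes 125, 216, 343, 512, 729 → 1000 (perfect cubes: 5³, 6³, 7³, …).
Combining the parts gives Earth  -19  1000.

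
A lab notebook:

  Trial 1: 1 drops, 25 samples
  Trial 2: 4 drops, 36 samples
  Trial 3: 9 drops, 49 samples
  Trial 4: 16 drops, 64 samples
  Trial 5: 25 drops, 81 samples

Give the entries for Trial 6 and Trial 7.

Drops — perfect squares: 1², 2², 3², …: 1, 4, 9, 16, 25 → 36 → 49.
Samples: 25, 36, 49, 64, 81 → 100 → 121 (perfect squares: 5², 6², 7², …).
Putting the parts together: 36 drops, 100 samples and then 49 drops, 121 samples.

36 drops, 100 samples; 49 drops, 121 samples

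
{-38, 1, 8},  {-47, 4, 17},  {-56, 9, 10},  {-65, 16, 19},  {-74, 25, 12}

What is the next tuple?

First entry: −9 each step, so -38, -47, -56, -65, -74 → -83.
Second entry goes 1, 4, 9, 16, 25 → 36 (perfect squares: 1², 2², 3², …).
For the third entry, alternating steps +9, −7, +9, −7, …: 8, 17, 10, 19, 12 → 21.
Putting it together: {-83, 36, 21}.

{-83, 36, 21}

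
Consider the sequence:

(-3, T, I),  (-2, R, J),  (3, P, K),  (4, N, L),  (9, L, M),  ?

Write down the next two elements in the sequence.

(10, J, N), (15, H, O)

First slot goes -3, -2, 3, 4, 9 → 10 → 15 (alternating steps +1, +5, +1, +5, …).
First letter: letters move back 2 places in the alphabet; T, R, P, N, L → J → H.
Second letter goes I, J, K, L, M → N → O (letters move forward 1 place in the alphabet).
Putting the parts together: (10, J, N) and then (15, H, O).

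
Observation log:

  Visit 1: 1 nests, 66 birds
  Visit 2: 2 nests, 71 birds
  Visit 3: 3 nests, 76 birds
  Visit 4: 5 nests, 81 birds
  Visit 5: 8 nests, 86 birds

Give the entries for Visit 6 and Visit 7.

13 nests, 91 birds; 21 nests, 96 birds

Nests goes 1, 2, 3, 5, 8 → 13 → 21 (each term is the sum of the two before it).
Birds: +5 each step; 66, 71, 76, 81, 86 → 91 → 96.
Putting the parts together: 13 nests, 91 birds and then 21 nests, 96 birds.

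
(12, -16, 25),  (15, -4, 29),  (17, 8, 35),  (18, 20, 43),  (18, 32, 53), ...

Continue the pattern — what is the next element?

(17, 44, 65)

First value: 12, 15, 17, 18, 18 → 17 (differences are 3, 2, 1, … (decreasing by 1 each time)).
For the second value, +12 each step: -16, -4, 8, 20, 32 → 44.
Third value: differences are 4, 6, 8, … (increasing by 2 each time), so 25, 29, 35, 43, 53 → 65.
Combining the parts gives (17, 44, 65).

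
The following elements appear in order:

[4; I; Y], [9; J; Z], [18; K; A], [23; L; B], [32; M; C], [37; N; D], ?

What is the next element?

First slot: alternating steps +5, +9, +5, +9, …, so 4, 9, 18, 23, 32, 37 → 46.
First letter: letters move forward 1 place in the alphabet; I, J, K, L, M, N → O.
For the second letter, letters move forward 1 place in the alphabet, wrapping Z→A: Y, Z, A, B, C, D → E.
Combining the parts gives [46; O; E].

[46; O; E]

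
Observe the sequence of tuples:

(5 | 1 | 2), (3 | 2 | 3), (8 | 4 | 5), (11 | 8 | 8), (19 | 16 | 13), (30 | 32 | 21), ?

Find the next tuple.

First value: 5, 3, 8, 11, 19, 30 → 49 (each term is the sum of the two before it).
Second value: 1, 2, 4, 8, 16, 32 → 64 (×2 each step).
For the third value, each term is the sum of the two before it: 2, 3, 5, 8, 13, 21 → 34.
Putting it together: (49 | 64 | 34).

(49 | 64 | 34)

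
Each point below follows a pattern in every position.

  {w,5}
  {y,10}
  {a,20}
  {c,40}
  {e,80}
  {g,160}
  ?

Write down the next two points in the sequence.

For the letter, letters move forward 2 places in the alphabet, wrapping Z→A: w, y, a, c, e, g → i → k.
Second coordinate goes 5, 10, 20, 40, 80, 160 → 320 → 640 (×2 each step).
So the next two points are {i,320} and {k,640}.

{i,320}, {k,640}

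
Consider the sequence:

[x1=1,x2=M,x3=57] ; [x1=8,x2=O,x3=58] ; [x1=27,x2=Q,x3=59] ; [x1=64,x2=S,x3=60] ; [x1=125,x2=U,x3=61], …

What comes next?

X1: perfect cubes: 1³, 2³, 3³, …; 1, 8, 27, 64, 125 → 216.
X2: M, O, Q, S, U → W (letters move forward 2 places in the alphabet).
For the x3, +1 each step: 57, 58, 59, 60, 61 → 62.
So the next element is [x1=216,x2=W,x3=62].

[x1=216,x2=W,x3=62]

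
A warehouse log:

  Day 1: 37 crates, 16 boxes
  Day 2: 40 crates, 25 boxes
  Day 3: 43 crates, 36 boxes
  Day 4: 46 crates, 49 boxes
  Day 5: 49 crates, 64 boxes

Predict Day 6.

Crates: +3 each step, so 37, 40, 43, 46, 49 → 52.
Boxes goes 16, 25, 36, 49, 64 → 81 (perfect squares: 4², 5², 6², …).
Putting it together: 52 crates, 81 boxes.

52 crates, 81 boxes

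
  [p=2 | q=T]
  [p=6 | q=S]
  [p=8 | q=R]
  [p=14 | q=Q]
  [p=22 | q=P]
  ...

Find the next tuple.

[p=36 | q=O]

P — each term is the sum of the two before it: 2, 6, 8, 14, 22 → 36.
Q — letters move back 1 place in the alphabet: T, S, R, Q, P → O.
So the next tuple is [p=36 | q=O].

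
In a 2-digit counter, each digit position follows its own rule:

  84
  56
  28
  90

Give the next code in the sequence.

First digit goes 8, 5, 2, 9 → 6 (−3 each step, mod 10).
For the second digit, +2 each step, mod 10: 4, 6, 8, 0 → 2.
So the next code is 62.

62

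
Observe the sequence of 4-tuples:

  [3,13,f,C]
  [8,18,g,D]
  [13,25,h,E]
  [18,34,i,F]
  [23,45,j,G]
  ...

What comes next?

First coordinate — +5 each step: 3, 8, 13, 18, 23 → 28.
Second coordinate goes 13, 18, 25, 34, 45 → 58 (differences are 5, 7, 9, … (increasing by 2 each time)).
First letter: letters move forward 1 place in the alphabet, so f, g, h, i, j → k.
Second letter: C, D, E, F, G → H (letters move forward 1 place in the alphabet).
Putting it together: [28,58,k,H].

[28,58,k,H]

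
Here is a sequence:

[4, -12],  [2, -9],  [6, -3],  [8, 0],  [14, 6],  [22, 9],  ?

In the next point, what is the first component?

36

For the first component, each term is the sum of the two before it: 4, 2, 6, 8, 14, 22 → 36.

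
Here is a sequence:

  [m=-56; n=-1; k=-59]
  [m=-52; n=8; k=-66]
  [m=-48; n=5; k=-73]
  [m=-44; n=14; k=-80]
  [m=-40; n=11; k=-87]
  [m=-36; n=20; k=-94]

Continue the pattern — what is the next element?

M: +4 each step, so -56, -52, -48, -44, -40, -36 → -32.
N goes -1, 8, 5, 14, 11, 20 → 17 (alternating steps +9, −3, +9, −3, …).
K goes -59, -66, -73, -80, -87, -94 → -101 (−7 each step).
Putting it together: [m=-32; n=17; k=-101].

[m=-32; n=17; k=-101]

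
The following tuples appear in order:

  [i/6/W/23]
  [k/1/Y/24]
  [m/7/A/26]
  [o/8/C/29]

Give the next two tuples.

[q/15/E/33], [s/23/G/38]

For the first letter, letters move forward 2 places in the alphabet: i, k, m, o → q → s.
Second slot — each term is the sum of the two before it: 6, 1, 7, 8 → 15 → 23.
Second letter goes W, Y, A, C → E → G (letters move forward 2 places in the alphabet, wrapping Z→A).
For the fourth slot, differences are 1, 2, 3, … (increasing by 1 each time): 23, 24, 26, 29 → 33 → 38.
Putting the parts together: [q/15/E/33] and then [s/23/G/38].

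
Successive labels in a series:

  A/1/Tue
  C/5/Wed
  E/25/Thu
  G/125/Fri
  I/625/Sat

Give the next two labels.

For the letter, letters move forward 2 places in the alphabet: A, C, E, G, I → K → M.
Second component — ×5 each step: 1, 5, 25, 125, 625 → 3125 → 15625.
Day: runs through the weekdays Mon→Sun; Tue, Wed, Thu, Fri, Sat → Sun → Mon.
So the next two labels are K/3125/Sun and M/15625/Mon.

K/3125/Sun, M/15625/Mon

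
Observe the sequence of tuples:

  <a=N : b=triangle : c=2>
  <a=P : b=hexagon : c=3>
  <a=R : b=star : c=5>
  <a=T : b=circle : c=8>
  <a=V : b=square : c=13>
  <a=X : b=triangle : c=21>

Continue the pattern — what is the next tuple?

<a=Z : b=hexagon : c=34>

For the a, letters move forward 2 places in the alphabet: N, P, R, T, V, X → Z.
For the b, repeats triangle → hexagon → star → circle → square: triangle, hexagon, star, circle, square, triangle → hexagon.
C — each term is the sum of the two before it: 2, 3, 5, 8, 13, 21 → 34.
So the next tuple is <a=Z : b=hexagon : c=34>.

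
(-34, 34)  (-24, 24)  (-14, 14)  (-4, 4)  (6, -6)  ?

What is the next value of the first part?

First part — +10 each step: -34, -24, -14, -4, 6 → 16.

16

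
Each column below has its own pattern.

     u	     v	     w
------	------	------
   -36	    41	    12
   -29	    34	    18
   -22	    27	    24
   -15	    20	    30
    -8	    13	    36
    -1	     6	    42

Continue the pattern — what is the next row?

6  -1  48

Column u: +7 each step, so -36, -29, -22, -15, -8, -1 → 6.
Column v: −7 each step; 41, 34, 27, 20, 13, 6 → -1.
Column w goes 12, 18, 24, 30, 36, 42 → 48 (+6 each step).
So the next row is 6  -1  48.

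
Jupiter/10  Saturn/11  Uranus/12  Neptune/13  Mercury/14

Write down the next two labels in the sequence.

Venus/15, Earth/16

Planet: runs through the planets Mercury→Neptune, so Jupiter, Saturn, Uranus, Neptune, Mercury → Venus → Earth.
Second component goes 10, 11, 12, 13, 14 → 15 → 16 (+1 each step).
Putting the parts together: Venus/15 and then Earth/16.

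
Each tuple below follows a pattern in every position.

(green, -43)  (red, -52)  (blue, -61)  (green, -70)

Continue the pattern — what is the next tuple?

Colour: repeats green → red → blue; green, red, blue, green → red.
Second entry goes -43, -52, -61, -70 → -79 (−9 each step).
Putting it together: (red, -79).

(red, -79)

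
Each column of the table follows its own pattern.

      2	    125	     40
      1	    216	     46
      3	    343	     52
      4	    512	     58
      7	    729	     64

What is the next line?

First component — each term is the sum of the two before it: 2, 1, 3, 4, 7 → 11.
For the second component, perfect cubes: 5³, 6³, 7³, …: 125, 216, 343, 512, 729 → 1000.
Third component: +6 each step; 40, 46, 52, 58, 64 → 70.
Putting it together: 11  1000  70.

11  1000  70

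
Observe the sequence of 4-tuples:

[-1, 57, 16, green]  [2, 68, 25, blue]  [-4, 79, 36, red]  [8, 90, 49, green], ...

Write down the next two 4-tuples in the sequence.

First component: -1, 2, -4, 8 → -16 → 32 (×(-2) each step).
Second component: +11 each step; 57, 68, 79, 90 → 101 → 112.
Third component goes 16, 25, 36, 49 → 64 → 81 (perfect squares: 4², 5², 6², …).
Colour: green, blue, red, green → blue → red (repeats green → blue → red).
Putting the parts together: [-16, 101, 64, blue] and then [32, 112, 81, red].

[-16, 101, 64, blue], [32, 112, 81, red]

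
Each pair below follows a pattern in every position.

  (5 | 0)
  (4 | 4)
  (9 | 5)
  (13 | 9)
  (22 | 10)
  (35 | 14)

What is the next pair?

For the first slot, each term is the sum of the two before it: 5, 4, 9, 13, 22, 35 → 57.
Second slot: alternating steps +4, +1, +4, +1, …; 0, 4, 5, 9, 10, 14 → 15.
Putting it together: (57 | 15).

(57 | 15)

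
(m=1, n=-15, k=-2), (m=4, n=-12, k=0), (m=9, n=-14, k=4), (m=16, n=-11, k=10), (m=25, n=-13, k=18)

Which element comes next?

M: perfect squares: 1², 2², 3², …, so 1, 4, 9, 16, 25 → 36.
N: alternating steps +3, −2, +3, −2, …; -15, -12, -14, -11, -13 → -10.
K: differences are 2, 4, 6, … (increasing by 2 each time), so -2, 0, 4, 10, 18 → 28.
Combining the parts gives (m=36, n=-10, k=28).

(m=36, n=-10, k=28)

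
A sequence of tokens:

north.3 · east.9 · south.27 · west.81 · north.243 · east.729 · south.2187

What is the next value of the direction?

west

For the direction, repeats north → east → south → west: north, east, south, west, north, east, south → west.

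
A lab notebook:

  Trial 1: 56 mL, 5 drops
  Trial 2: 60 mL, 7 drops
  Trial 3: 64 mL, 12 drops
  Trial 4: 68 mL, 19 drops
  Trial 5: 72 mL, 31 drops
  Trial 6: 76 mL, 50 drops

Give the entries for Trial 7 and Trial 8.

80 mL, 81 drops; 84 mL, 131 drops

For the mL, +4 each step: 56, 60, 64, 68, 72, 76 → 80 → 84.
Drops: each term is the sum of the two before it; 5, 7, 12, 19, 31, 50 → 81 → 131.
So the next two lines are 80 mL, 81 drops and 84 mL, 131 drops.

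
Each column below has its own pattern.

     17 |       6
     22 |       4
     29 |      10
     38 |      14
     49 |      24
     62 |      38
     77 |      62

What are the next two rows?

First component: 17, 22, 29, 38, 49, 62, 77 → 94 → 113 (differences are 5, 7, 9, … (increasing by 2 each time)).
For the second component, each term is the sum of the two before it: 6, 4, 10, 14, 24, 38, 62 → 100 → 162.
So the next two rows are 94  100 and 113  162.

94  100; 113  162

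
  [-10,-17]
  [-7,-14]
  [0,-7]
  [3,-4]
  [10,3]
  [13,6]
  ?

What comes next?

[20,13]

First coordinate: alternating steps +3, +7, +3, +7, …; -10, -7, 0, 3, 10, 13 → 20.
Second coordinate: always 7 less than the first coordinate, so -17, -14, -7, -4, 3, 6 → 13.
Combining the parts gives [20,13].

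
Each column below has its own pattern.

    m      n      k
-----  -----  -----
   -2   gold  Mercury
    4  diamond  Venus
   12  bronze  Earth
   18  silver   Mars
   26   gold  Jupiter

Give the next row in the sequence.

32  diamond  Saturn

Column m: alternating steps +6, +8, +6, +8, …; -2, 4, 12, 18, 26 → 32.
For the column n, repeats gold → diamond → bronze → silver: gold, diamond, bronze, silver, gold → diamond.
Column k: Mercury, Venus, Earth, Mars, Jupiter → Saturn (runs through the planets Mercury→Neptune).
So the next row is 32  diamond  Saturn.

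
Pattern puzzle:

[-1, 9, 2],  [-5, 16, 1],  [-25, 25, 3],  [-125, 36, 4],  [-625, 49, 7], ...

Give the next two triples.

[-3125, 64, 11], [-15625, 81, 18]

First value — ×5 each step: -1, -5, -25, -125, -625 → -3125 → -15625.
Second value: 9, 16, 25, 36, 49 → 64 → 81 (perfect squares: 3², 4², 5², …).
Third value: each term is the sum of the two before it, so 2, 1, 3, 4, 7 → 11 → 18.
So the next two triples are [-3125, 64, 11] and [-15625, 81, 18].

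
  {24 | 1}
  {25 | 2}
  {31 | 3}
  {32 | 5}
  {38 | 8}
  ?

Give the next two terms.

{39 | 13}, {45 | 21}

First entry goes 24, 25, 31, 32, 38 → 39 → 45 (alternating steps +1, +6, +1, +6, …).
For the second entry, each term is the sum of the two before it: 1, 2, 3, 5, 8 → 13 → 21.
So the next two terms are {39 | 13} and {45 | 21}.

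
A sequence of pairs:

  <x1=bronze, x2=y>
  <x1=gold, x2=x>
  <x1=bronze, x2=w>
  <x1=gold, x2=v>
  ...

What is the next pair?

<x1=bronze, x2=u>

X1 — alternates bronze ↔ gold: bronze, gold, bronze, gold → bronze.
X2: y, x, w, v → u (letters move back 1 place in the alphabet).
Putting it together: <x1=bronze, x2=u>.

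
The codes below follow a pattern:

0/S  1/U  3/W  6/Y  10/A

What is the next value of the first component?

For the first component, differences are 1, 2, 3, … (increasing by 1 each time): 0, 1, 3, 6, 10 → 15.

15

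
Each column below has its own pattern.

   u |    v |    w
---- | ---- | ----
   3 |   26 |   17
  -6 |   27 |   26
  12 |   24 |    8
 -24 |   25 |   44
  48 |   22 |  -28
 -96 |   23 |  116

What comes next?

192  20  -172

Column u goes 3, -6, 12, -24, 48, -96 → 192 (×(-2) each step).
Column v: alternating steps +1, −3, +1, −3, …; 26, 27, 24, 25, 22, 23 → 20.
Column w — together with the column u always sums to 20: 17, 26, 8, 44, -28, 116 → -172.
Putting it together: 192  20  -172.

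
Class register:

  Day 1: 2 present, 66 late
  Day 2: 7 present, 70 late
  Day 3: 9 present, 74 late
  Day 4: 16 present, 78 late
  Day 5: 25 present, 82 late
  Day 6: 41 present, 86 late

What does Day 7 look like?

66 present, 90 late

For the present, each term is the sum of the two before it: 2, 7, 9, 16, 25, 41 → 66.
Late goes 66, 70, 74, 78, 82, 86 → 90 (+4 each step).
So the next row is 66 present, 90 late.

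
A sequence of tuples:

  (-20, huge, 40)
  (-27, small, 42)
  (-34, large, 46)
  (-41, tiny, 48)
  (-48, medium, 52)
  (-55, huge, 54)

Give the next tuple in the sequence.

First slot: −7 each step, so -20, -27, -34, -41, -48, -55 → -62.
Size — repeats huge → small → large → tiny → medium: huge, small, large, tiny, medium, huge → small.
For the third slot, alternating steps +2, +4, +2, +4, …: 40, 42, 46, 48, 52, 54 → 58.
Putting it together: (-62, small, 58).

(-62, small, 58)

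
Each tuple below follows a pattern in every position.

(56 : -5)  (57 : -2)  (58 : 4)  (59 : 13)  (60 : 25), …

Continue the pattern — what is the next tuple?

(61 : 40)

First component: +1 each step, so 56, 57, 58, 59, 60 → 61.
Second component: differences are 3, 6, 9, … (increasing by 3 each time); -5, -2, 4, 13, 25 → 40.
Combining the parts gives (61 : 40).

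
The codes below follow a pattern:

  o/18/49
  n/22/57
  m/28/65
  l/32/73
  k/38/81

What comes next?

Letter: letters move back 1 place in the alphabet, so o, n, m, l, k → j.
Second component: alternating steps +4, +6, +4, +6, …, so 18, 22, 28, 32, 38 → 42.
For the third component, +8 each step: 49, 57, 65, 73, 81 → 89.
Combining the parts gives j/42/89.

j/42/89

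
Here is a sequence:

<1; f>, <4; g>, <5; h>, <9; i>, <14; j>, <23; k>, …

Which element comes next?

First value — each term is the sum of the two before it: 1, 4, 5, 9, 14, 23 → 37.
Letter — letters move forward 1 place in the alphabet: f, g, h, i, j, k → l.
So the next element is <37; l>.

<37; l>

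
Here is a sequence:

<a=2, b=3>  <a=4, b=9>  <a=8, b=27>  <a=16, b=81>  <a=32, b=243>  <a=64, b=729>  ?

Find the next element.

For the a, ×2 each step: 2, 4, 8, 16, 32, 64 → 128.
For the b, ×3 each step: 3, 9, 27, 81, 243, 729 → 2187.
Combining the parts gives <a=128, b=2187>.

<a=128, b=2187>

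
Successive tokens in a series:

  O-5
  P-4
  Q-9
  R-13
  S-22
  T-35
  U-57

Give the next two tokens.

V-92 then W-149

Letter — letters move forward 1 place in the alphabet: O, P, Q, R, S, T, U → V → W.
Second component goes 5, 4, 9, 13, 22, 35, 57 → 92 → 149 (each term is the sum of the two before it).
So the next two tokens are V-92 and W-149.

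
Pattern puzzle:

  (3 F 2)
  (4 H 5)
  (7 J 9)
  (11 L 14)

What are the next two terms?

First component: each term is the sum of the two before it; 3, 4, 7, 11 → 18 → 29.
Letter — letters move forward 2 places in the alphabet: F, H, J, L → N → P.
Third component goes 2, 5, 9, 14 → 20 → 27 (differences are 3, 4, 5, … (increasing by 1 each time)).
So the next two terms are (18 N 20) and (29 P 27).

(18 N 20), (29 P 27)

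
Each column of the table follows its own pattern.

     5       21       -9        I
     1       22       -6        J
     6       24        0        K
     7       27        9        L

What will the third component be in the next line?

For the third component, differences are 3, 6, 9, … (increasing by 3 each time): -9, -6, 0, 9 → 21.

21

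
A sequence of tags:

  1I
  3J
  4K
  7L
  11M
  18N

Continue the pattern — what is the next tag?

First component: each term is the sum of the two before it; 1, 3, 4, 7, 11, 18 → 29.
Letter: letters move forward 1 place in the alphabet, so I, J, K, L, M, N → O.
So the next tag is 29O.

29O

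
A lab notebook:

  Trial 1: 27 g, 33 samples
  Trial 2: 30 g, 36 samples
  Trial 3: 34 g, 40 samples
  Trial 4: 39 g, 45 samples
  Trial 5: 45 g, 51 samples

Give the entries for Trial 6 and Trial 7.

G: 27, 30, 34, 39, 45 → 52 → 60 (differences are 3, 4, 5, … (increasing by 1 each time)).
Samples — always 6 more than the g: 33, 36, 40, 45, 51 → 58 → 66.
Putting the parts together: 52 g, 58 samples and then 60 g, 66 samples.

52 g, 58 samples; 60 g, 66 samples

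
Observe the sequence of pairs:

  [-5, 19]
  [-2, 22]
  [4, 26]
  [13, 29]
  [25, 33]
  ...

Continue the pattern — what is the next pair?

[40, 36]

First coordinate: -5, -2, 4, 13, 25 → 40 (differences are 3, 6, 9, … (increasing by 3 each time)).
Second coordinate: 19, 22, 26, 29, 33 → 36 (alternating steps +3, +4, +3, +4, …).
Combining the parts gives [40, 36].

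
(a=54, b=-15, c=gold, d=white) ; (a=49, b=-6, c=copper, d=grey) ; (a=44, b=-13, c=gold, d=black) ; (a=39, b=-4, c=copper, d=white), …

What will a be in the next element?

34

A: −5 each step, so 54, 49, 44, 39 → 34.
B: -15, -6, -13, -4 → -11 (alternating steps +9, −7, +9, −7, …).
C: gold, copper, gold, copper → gold (alternates gold ↔ copper).
For the d, repeats white → grey → black: white, grey, black, white → grey.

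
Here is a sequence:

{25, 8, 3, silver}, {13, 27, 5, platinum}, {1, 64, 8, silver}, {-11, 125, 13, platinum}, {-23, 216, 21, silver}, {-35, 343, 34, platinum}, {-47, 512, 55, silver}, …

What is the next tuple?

First entry — −12 each step: 25, 13, 1, -11, -23, -35, -47 → -59.
Second entry goes 8, 27, 64, 125, 216, 343, 512 → 729 (perfect cubes: 2³, 3³, 4³, …).
Third entry: 3, 5, 8, 13, 21, 34, 55 → 89 (each term is the sum of the two before it).
Metal: silver, platinum, silver, platinum, silver, platinum, silver → platinum (alternates silver ↔ platinum).
Combining the parts gives {-59, 729, 89, platinum}.

{-59, 729, 89, platinum}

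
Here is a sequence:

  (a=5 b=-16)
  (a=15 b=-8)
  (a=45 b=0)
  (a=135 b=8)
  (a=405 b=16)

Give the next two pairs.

(a=1215 b=24), (a=3645 b=32)

A: 5, 15, 45, 135, 405 → 1215 → 3645 (×3 each step).
B: -16, -8, 0, 8, 16 → 24 → 32 (+8 each step).
So the next two pairs are (a=1215 b=24) and (a=3645 b=32).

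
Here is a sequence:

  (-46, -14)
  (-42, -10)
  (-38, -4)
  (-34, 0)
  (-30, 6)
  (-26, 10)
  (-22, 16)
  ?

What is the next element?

First entry: -46, -42, -38, -34, -30, -26, -22 → -18 (+4 each step).
For the second entry, alternating steps +4, +6, +4, +6, …: -14, -10, -4, 0, 6, 10, 16 → 20.
Putting it together: (-18, 20).

(-18, 20)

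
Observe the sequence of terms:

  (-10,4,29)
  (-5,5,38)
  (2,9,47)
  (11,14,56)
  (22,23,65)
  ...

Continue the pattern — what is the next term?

(35,37,74)

First value: -10, -5, 2, 11, 22 → 35 (differences are 5, 7, 9, … (increasing by 2 each time)).
Second value — each term is the sum of the two before it: 4, 5, 9, 14, 23 → 37.
Third value: 29, 38, 47, 56, 65 → 74 (+9 each step).
Combining the parts gives (35,37,74).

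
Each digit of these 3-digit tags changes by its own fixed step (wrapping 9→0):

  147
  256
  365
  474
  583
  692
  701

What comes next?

810

First digit: +1 each step, mod 10, so 1, 2, 3, 4, 5, 6, 7 → 8.
Second digit goes 4, 5, 6, 7, 8, 9, 0 → 1 (+1 each step, mod 10).
Third digit goes 7, 6, 5, 4, 3, 2, 1 → 0 (−1 each step, mod 10).
Combining the parts gives 810.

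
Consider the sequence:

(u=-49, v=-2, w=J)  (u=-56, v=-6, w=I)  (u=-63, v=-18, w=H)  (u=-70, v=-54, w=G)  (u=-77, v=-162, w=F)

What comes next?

For the u, −7 each step: -49, -56, -63, -70, -77 → -84.
V: -2, -6, -18, -54, -162 → -486 (×3 each step).
W: J, I, H, G, F → E (letters move back 1 place in the alphabet).
Putting it together: (u=-84, v=-486, w=E).

(u=-84, v=-486, w=E)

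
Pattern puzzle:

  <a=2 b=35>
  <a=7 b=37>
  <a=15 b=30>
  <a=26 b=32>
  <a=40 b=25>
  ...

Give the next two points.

A: differences are 5, 8, 11, … (increasing by 3 each time); 2, 7, 15, 26, 40 → 57 → 77.
For the b, alternating steps +2, −7, +2, −7, …: 35, 37, 30, 32, 25 → 27 → 20.
Putting the parts together: <a=57 b=27> and then <a=77 b=20>.

<a=57 b=27>, <a=77 b=20>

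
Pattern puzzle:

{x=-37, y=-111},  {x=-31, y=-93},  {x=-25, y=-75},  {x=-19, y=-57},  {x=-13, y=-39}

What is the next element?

X — +6 each step: -37, -31, -25, -19, -13 → -7.
Y: always 3 × the x; -111, -93, -75, -57, -39 → -21.
Putting it together: {x=-7, y=-21}.

{x=-7, y=-21}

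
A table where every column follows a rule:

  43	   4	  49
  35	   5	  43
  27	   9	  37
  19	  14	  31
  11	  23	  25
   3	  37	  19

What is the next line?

First component: −8 each step; 43, 35, 27, 19, 11, 3 → -5.
For the second component, each term is the sum of the two before it: 4, 5, 9, 14, 23, 37 → 60.
Third component goes 49, 43, 37, 31, 25, 19 → 13 (−6 each step).
Combining the parts gives -5  60  13.

-5  60  13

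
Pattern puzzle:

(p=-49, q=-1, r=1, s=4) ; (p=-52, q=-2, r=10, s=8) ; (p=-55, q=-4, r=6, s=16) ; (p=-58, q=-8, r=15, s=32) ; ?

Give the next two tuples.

For the p, −3 each step: -49, -52, -55, -58 → -61 → -64.
Q: -1, -2, -4, -8 → -16 → -32 (×2 each step).
R: alternating steps +9, −4, +9, −4, …; 1, 10, 6, 15 → 11 → 20.
For the s, ×2 each step: 4, 8, 16, 32 → 64 → 128.
So the next two tuples are (p=-61, q=-16, r=11, s=64) and (p=-64, q=-32, r=20, s=128).

(p=-61, q=-16, r=11, s=64), (p=-64, q=-32, r=20, s=128)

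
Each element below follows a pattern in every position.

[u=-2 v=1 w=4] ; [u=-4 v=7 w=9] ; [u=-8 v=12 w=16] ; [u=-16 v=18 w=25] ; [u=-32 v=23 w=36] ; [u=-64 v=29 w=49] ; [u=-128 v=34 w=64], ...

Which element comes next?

[u=-256 v=40 w=81]

U goes -2, -4, -8, -16, -32, -64, -128 → -256 (×2 each step).
V: alternating steps +6, +5, +6, +5, …; 1, 7, 12, 18, 23, 29, 34 → 40.
W: 4, 9, 16, 25, 36, 49, 64 → 81 (perfect squares: 2², 3², 4², …).
Combining the parts gives [u=-256 v=40 w=81].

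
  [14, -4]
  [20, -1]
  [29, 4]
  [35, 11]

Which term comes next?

First component: alternating steps +6, +9, +6, +9, …; 14, 20, 29, 35 → 44.
Second component: -4, -1, 4, 11 → 20 (differences are 3, 5, 7, … (increasing by 2 each time)).
So the next term is [44, 20].

[44, 20]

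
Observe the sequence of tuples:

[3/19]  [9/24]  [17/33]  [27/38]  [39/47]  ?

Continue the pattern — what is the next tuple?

First coordinate: differences are 6, 8, 10, … (increasing by 2 each time), so 3, 9, 17, 27, 39 → 53.
Second coordinate: alternating steps +5, +9, +5, +9, …, so 19, 24, 33, 38, 47 → 52.
Combining the parts gives [53/52].

[53/52]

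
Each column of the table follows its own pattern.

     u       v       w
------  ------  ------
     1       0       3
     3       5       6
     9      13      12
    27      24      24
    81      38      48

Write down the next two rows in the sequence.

243  55  96; 729  75  192

For the column u, ×3 each step: 1, 3, 9, 27, 81 → 243 → 729.
Column v: differences are 5, 8, 11, … (increasing by 3 each time), so 0, 5, 13, 24, 38 → 55 → 75.
Column w goes 3, 6, 12, 24, 48 → 96 → 192 (×2 each step).
So the next two rows are 243  55  96 and 729  75  192.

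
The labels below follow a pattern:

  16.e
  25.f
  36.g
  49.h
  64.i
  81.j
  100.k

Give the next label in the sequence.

First component goes 16, 25, 36, 49, 64, 81, 100 → 121 (perfect squares: 4², 5², 6², …).
Letter: letters move forward 1 place in the alphabet, so e, f, g, h, i, j, k → l.
So the next label is 121.l.

121.l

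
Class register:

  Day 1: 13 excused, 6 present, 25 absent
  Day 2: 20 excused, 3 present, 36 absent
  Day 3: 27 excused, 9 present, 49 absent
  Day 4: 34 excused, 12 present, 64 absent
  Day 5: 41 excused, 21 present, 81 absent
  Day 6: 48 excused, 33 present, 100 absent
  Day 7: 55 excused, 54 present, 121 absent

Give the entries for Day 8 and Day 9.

62 excused, 87 present, 144 absent; 69 excused, 141 present, 169 absent

Excused: +7 each step, so 13, 20, 27, 34, 41, 48, 55 → 62 → 69.
Present goes 6, 3, 9, 12, 21, 33, 54 → 87 → 141 (each term is the sum of the two before it).
Absent: perfect squares: 5², 6², 7², …; 25, 36, 49, 64, 81, 100, 121 → 144 → 169.
So the next two lines are 62 excused, 87 present, 144 absent and 69 excused, 141 present, 169 absent.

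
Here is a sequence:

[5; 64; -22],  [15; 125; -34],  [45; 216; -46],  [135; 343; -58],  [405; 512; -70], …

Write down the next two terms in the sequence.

[1215; 729; -82], [3645; 1000; -94]

First slot: ×3 each step, so 5, 15, 45, 135, 405 → 1215 → 3645.
For the second slot, perfect cubes: 4³, 5³, 6³, …: 64, 125, 216, 343, 512 → 729 → 1000.
Third slot: −12 each step, so -22, -34, -46, -58, -70 → -82 → -94.
Putting the parts together: [1215; 729; -82] and then [3645; 1000; -94].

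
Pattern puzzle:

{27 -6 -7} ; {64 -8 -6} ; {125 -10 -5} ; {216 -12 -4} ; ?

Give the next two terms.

{343 -14 -3}, {512 -16 -2}

First entry goes 27, 64, 125, 216 → 343 → 512 (perfect cubes: 3³, 4³, 5³, …).
Second entry: -6, -8, -10, -12 → -14 → -16 (−2 each step).
Third entry goes -7, -6, -5, -4 → -3 → -2 (+1 each step).
Putting the parts together: {343 -14 -3} and then {512 -16 -2}.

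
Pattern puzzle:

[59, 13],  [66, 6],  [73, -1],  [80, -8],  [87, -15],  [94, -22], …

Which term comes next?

First slot: +7 each step, so 59, 66, 73, 80, 87, 94 → 101.
Second slot: together with the first slot always sums to 72, so 13, 6, -1, -8, -15, -22 → -29.
Combining the parts gives [101, -29].

[101, -29]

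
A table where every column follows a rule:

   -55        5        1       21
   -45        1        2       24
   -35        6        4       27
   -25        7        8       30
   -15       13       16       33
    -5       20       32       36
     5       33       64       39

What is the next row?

15  53  128  42

First component: +10 each step; -55, -45, -35, -25, -15, -5, 5 → 15.
Second component — each term is the sum of the two before it: 5, 1, 6, 7, 13, 20, 33 → 53.
Third component — ×2 each step: 1, 2, 4, 8, 16, 32, 64 → 128.
Fourth component goes 21, 24, 27, 30, 33, 36, 39 → 42 (+3 each step).
Putting it together: 15  53  128  42.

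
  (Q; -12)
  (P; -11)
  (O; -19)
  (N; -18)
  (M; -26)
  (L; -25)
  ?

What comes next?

Letter goes Q, P, O, N, M, L → K (letters move back 1 place in the alphabet).
Second coordinate — alternating steps +1, −8, +1, −8, …: -12, -11, -19, -18, -26, -25 → -33.
So the next pair is (K; -33).

(K; -33)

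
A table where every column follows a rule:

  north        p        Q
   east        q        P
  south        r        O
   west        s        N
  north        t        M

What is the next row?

Direction goes north, east, south, west, north → east (repeats north → east → south → west).
First letter goes p, q, r, s, t → u (letters move forward 1 place in the alphabet).
Second letter: Q, P, O, N, M → L (letters move back 1 place in the alphabet).
So the next row is east  u  L.

east  u  L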